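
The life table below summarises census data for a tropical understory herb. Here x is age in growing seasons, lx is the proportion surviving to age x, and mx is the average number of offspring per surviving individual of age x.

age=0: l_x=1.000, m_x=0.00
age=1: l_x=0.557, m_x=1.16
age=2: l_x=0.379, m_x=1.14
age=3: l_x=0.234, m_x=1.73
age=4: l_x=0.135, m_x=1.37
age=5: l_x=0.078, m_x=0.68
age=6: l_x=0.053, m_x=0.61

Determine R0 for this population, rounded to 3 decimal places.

1.753

lx·mx by age: 0, 0.64612, 0.43206, 0.40482, 0.18495, 0.05304, 0.03233
R0 = Σ lx·mx = 1.75332 → 1.753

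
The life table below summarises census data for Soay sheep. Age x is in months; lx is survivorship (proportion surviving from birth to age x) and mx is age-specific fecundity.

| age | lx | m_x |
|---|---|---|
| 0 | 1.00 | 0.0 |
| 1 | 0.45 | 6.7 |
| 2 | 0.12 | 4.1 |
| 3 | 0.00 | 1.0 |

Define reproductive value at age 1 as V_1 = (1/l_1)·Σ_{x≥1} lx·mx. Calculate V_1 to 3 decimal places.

7.793

lx·mx for x ≥ 1: 3.015, 0.492, 0 → sum = 3.507
V_1 = 3.507 / l_1 = 3.507 / 0.45 = 7.793333… → 7.793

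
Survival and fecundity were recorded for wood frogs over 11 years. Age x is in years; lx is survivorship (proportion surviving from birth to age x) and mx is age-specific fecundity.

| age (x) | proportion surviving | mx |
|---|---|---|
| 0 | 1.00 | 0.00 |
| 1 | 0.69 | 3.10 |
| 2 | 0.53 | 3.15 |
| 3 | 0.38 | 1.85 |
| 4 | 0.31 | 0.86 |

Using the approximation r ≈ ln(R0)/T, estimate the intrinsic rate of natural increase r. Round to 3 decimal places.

R0 = Σ lx·mx = 0 + 2.139 + 1.6695 + 0.703 + 0.2666 = 4.7781
Σ x·lx·mx = 8.6534; T = 8.6534/4.7781 = 1.81105…
r ≈ ln(R0)/T = ln(4.7781)/1.81105… = 0.86361… → 0.864

0.864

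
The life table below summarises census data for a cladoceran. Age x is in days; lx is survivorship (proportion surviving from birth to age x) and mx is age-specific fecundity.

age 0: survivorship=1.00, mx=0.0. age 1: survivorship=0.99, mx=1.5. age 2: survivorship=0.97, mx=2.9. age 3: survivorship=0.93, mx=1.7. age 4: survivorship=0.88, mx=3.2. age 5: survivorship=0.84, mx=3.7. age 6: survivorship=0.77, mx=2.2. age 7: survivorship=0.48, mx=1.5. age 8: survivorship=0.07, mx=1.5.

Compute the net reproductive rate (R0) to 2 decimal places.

lx·mx by age: 0, 1.485, 2.813, 1.581, 2.816, 3.108, 1.694, 0.72, 0.105
R0 = Σ lx·mx = 14.322 → 14.32

14.32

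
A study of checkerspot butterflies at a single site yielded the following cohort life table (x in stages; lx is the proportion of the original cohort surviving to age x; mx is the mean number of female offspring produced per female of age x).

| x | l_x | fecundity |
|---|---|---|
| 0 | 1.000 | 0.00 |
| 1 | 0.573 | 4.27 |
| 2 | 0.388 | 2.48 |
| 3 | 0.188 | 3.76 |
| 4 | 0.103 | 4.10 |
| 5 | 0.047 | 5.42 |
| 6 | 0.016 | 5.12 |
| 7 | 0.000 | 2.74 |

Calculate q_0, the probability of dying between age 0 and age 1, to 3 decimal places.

0.427

q_0 = (l_0 − l_1) / l_0 = (1 − 0.573) / 1
     = 0.427 / 1 = 0.427 → 0.427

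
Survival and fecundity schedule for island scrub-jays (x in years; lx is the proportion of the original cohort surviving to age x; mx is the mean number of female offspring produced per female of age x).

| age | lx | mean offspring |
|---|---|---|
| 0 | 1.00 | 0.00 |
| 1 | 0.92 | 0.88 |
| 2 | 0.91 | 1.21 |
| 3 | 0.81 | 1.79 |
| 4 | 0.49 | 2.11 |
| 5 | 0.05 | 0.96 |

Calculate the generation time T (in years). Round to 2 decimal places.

lx·mx: 0, 0.8096, 1.1011, 1.4499, 1.0339, 0.048 → R0 = 4.4425
x·lx·mx: 0, 0.8096, 2.2022, 4.3497, 4.1356, 0.24 → Σ = 11.7371
T = 11.7371 / 4.4425 = 2.642003… → 2.64

2.64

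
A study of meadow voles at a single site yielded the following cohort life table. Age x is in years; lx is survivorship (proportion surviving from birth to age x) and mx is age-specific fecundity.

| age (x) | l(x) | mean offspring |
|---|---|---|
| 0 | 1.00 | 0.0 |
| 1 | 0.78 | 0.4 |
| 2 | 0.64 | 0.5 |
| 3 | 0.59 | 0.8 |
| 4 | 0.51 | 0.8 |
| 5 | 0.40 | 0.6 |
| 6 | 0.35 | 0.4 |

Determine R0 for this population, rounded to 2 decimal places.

lx·mx by age: 0, 0.312, 0.32, 0.472, 0.408, 0.24, 0.14
R0 = Σ lx·mx = 1.892 → 1.89

1.89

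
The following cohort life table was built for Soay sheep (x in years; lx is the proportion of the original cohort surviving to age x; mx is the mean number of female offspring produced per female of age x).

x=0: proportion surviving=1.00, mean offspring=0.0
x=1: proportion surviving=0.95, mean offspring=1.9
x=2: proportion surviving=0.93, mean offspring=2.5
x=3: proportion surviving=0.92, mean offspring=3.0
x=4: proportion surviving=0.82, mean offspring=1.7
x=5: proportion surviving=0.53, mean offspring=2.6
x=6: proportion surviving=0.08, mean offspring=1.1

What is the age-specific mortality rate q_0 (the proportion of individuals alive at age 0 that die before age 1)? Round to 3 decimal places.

0.050

q_0 = (l_0 − l_1) / l_0 = (1 − 0.95) / 1
     = 0.05 / 1 = 0.05 → 0.050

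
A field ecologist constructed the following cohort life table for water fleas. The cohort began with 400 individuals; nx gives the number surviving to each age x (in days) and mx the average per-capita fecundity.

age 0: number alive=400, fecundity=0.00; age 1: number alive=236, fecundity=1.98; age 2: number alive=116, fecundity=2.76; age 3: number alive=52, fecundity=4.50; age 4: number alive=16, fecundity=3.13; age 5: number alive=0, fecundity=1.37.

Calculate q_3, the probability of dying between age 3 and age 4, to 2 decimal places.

0.69

lx = nx/n0 = nx/400: 1, 0.59, 0.29, 0.13, 0.04, 0
q_3 = (l_3 − l_4) / l_3 = (0.13 − 0.04) / 0.13
     = 0.09 / 0.13 = 0.692308… → 0.69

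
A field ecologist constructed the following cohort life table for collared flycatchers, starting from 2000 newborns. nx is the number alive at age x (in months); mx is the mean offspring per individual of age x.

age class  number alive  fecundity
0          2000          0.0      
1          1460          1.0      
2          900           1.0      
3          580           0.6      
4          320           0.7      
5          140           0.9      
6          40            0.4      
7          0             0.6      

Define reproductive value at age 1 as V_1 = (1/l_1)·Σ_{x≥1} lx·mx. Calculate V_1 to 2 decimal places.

lx = nx/n0 = nx/2000: 1, 0.73, 0.45, 0.29, 0.16, 0.07, 0.02, 0
lx·mx for x ≥ 1: 0.73, 0.45, 0.174, 0.112, 0.063, 0.008, 0 → sum = 1.537
V_1 = 1.537 / l_1 = 1.537 / 0.73 = 2.105479… → 2.11

2.11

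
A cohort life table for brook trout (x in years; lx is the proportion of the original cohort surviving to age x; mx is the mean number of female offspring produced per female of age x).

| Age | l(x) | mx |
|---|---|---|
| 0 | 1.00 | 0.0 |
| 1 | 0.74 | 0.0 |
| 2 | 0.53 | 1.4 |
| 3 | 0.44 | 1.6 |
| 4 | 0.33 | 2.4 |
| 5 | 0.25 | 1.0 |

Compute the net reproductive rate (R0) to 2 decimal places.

lx·mx by age: 0, 0, 0.742, 0.704, 0.792, 0.25
R0 = Σ lx·mx = 2.488 → 2.49

2.49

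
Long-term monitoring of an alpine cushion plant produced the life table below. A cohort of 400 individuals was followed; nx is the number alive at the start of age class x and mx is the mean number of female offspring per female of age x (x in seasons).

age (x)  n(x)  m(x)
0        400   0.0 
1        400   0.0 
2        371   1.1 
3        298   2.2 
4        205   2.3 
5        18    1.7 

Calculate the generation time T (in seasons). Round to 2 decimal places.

3.08

lx = nx/n0 = nx/400: 1, 1, 0.9275, 0.745, 0.5125, 0.045
lx·mx: 0, 0, 1.02025, 1.639, 1.17875, 0.0765 → R0 = 3.9145
x·lx·mx: 0, 0, 2.0405, 4.917, 4.715, 0.3825 → Σ = 12.055
T = 12.055 / 3.9145 = 3.079576… → 3.08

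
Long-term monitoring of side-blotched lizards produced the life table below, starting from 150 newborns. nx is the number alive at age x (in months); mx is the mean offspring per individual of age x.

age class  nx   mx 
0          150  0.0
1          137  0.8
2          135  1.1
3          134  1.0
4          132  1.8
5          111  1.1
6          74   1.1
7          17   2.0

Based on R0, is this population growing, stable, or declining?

growing

lx = nx/n0 = nx/150: 1, 0.91333…, 0.9, 0.89333…, 0.88, 0.74, 0.49333…, 0.11333…
R0 = Σ lx·mx = 0 + 0.730667… + 0.99 + 0.893333… + 1.584 + 0.814 + 0.542667… + 0.226667… = 5.781333…
R0 > 1, so the population is growing.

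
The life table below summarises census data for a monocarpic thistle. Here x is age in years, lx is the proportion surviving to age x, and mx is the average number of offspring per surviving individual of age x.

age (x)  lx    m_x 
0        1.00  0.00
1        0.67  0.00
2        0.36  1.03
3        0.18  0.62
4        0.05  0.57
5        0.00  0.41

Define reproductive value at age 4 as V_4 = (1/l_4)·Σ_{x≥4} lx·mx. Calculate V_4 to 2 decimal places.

lx·mx for x ≥ 4: 0.0285, 0 → sum = 0.0285
V_4 = 0.0285 / l_4 = 0.0285 / 0.05 = 0.57 → 0.57

0.57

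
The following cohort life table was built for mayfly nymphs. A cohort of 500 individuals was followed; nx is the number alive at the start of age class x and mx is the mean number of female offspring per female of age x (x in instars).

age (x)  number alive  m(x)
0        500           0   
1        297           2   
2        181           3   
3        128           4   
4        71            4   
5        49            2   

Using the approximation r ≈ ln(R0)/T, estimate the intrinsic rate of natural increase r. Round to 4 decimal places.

0.5879

lx = nx/n0 = nx/500: 1, 0.594, 0.362, 0.256, 0.142, 0.098
R0 = Σ lx·mx = 0 + 1.188 + 1.086 + 1.024 + 0.568 + 0.196 = 4.062
Σ x·lx·mx = 9.684; T = 9.684/4.062 = 2.38405…
r ≈ ln(R0)/T = ln(4.062)/2.38405… = 0.587939… → 0.5879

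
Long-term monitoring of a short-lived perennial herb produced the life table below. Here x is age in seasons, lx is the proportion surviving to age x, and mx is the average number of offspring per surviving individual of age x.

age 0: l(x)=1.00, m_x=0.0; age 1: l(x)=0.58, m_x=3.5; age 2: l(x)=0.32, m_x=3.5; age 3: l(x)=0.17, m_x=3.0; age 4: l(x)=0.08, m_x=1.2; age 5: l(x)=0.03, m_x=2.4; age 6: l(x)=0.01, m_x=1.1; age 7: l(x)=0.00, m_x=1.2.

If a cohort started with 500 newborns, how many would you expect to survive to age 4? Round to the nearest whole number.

40

Expected survivors = N0 · l_4 = 500 × 0.08 = 40 → 40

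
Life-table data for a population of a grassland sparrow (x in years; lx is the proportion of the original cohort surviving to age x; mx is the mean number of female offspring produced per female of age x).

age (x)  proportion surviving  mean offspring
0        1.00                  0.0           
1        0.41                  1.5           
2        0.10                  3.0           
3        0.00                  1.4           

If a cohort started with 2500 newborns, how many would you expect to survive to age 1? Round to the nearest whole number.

Expected survivors = N0 · l_1 = 2500 × 0.41 = 1025 → 1025

1025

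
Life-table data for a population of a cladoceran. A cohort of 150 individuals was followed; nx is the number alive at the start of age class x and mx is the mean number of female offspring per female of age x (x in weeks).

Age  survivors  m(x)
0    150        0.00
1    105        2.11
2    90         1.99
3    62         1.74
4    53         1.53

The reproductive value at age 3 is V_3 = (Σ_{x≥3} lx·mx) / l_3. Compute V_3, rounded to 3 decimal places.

3.048

lx = nx/n0 = nx/150: 1, 0.7, 0.6, 0.41333…, 0.35333…
lx·mx for x ≥ 3: 0.7192…, 0.5406… → sum = 1.2598…
V_3 = 1.2598… / l_3 = 1.2598… / 0.413333… = 3.047903… → 3.048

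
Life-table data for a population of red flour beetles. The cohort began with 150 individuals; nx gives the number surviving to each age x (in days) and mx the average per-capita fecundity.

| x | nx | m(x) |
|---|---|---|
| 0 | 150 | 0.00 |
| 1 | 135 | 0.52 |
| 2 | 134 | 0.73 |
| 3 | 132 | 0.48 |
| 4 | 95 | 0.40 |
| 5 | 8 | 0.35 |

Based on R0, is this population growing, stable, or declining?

lx = nx/n0 = nx/150: 1, 0.9, 0.89333…, 0.88, 0.63333…, 0.05333…
R0 = Σ lx·mx = 0 + 0.468 + 0.652133… + 0.4224 + 0.253333… + 0.018667… = 1.814533…
R0 > 1, so the population is growing.

growing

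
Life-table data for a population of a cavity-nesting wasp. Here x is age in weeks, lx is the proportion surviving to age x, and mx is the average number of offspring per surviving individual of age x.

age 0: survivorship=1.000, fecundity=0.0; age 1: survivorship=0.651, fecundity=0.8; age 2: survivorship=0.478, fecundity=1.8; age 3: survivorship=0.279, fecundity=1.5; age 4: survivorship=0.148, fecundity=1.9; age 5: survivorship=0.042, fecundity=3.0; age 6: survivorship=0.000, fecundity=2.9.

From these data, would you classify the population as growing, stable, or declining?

growing

R0 = Σ lx·mx = 0 + 0.5208 + 0.8604 + 0.4185 + 0.2812 + 0.126 + 0 = 2.2069
R0 > 1, so the population is growing.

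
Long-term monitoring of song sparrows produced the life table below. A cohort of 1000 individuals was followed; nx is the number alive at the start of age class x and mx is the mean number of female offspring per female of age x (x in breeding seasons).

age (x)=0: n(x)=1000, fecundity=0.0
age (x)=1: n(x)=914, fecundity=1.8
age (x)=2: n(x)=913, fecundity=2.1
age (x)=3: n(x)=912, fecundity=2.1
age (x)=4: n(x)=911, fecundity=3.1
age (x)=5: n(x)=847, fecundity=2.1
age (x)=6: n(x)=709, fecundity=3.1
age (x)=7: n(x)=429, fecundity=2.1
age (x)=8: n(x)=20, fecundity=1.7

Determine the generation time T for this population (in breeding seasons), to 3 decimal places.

lx = nx/n0 = nx/1000: 1, 0.914, 0.913, 0.912, 0.911, 0.847, 0.709, 0.429, 0.02
lx·mx: 0, 1.6452, 1.9173, 1.9152, 2.8241, 1.7787, 2.1979, 0.9009, 0.034 → R0 = 13.2133
x·lx·mx: 0, 1.6452, 3.8346, 5.7456, 11.2964, 8.8935, 13.1874, 6.3063, 0.272 → Σ = 51.181
T = 51.181 / 13.2133 = 3.873446… → 3.873

3.873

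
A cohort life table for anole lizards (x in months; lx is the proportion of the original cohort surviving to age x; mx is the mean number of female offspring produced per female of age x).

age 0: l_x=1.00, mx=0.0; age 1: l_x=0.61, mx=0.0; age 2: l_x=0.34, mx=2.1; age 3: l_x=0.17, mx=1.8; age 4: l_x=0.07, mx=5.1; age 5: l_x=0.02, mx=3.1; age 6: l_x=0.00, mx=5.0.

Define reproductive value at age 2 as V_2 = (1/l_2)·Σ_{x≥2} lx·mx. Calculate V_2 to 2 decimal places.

lx·mx for x ≥ 2: 0.714, 0.306, 0.357, 0.062, 0 → sum = 1.439
V_2 = 1.439 / l_2 = 1.439 / 0.34 = 4.232353… → 4.23

4.23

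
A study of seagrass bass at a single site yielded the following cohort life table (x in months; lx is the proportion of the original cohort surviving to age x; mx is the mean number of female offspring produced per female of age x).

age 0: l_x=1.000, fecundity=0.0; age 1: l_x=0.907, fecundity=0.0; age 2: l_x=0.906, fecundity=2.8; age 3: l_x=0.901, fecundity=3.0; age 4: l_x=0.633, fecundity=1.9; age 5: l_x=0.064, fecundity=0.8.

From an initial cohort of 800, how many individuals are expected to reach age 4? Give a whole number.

506

Expected survivors = N0 · l_4 = 800 × 0.633 = 506.4 → 506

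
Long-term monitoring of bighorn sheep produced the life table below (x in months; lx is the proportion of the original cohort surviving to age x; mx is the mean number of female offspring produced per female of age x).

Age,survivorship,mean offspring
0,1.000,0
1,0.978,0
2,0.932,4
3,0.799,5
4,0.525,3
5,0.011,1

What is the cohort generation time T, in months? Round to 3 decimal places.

2.771

lx·mx: 0, 0, 3.728, 3.995, 1.575, 0.011 → R0 = 9.309
x·lx·mx: 0, 0, 7.456, 11.985, 6.3, 0.055 → Σ = 25.796
T = 25.796 / 9.309 = 2.771082… → 2.771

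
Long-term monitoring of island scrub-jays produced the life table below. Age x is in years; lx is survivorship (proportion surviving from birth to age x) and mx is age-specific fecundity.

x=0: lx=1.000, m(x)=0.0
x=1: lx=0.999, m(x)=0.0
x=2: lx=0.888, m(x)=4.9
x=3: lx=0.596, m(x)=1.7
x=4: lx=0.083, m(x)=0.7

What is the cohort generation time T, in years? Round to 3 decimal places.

2.208

lx·mx: 0, 0, 4.3512, 1.0132, 0.0581 → R0 = 5.4225
x·lx·mx: 0, 0, 8.7024, 3.0396, 0.2324 → Σ = 11.9744
T = 11.9744 / 5.4225 = 2.20828… → 2.208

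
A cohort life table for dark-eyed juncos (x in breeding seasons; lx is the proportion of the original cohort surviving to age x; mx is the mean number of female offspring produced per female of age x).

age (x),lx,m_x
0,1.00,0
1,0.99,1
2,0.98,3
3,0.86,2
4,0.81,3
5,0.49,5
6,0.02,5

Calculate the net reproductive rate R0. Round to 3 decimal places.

lx·mx by age: 0, 0.99, 2.94, 1.72, 2.43, 2.45, 0.1
R0 = Σ lx·mx = 10.63 → 10.630

10.630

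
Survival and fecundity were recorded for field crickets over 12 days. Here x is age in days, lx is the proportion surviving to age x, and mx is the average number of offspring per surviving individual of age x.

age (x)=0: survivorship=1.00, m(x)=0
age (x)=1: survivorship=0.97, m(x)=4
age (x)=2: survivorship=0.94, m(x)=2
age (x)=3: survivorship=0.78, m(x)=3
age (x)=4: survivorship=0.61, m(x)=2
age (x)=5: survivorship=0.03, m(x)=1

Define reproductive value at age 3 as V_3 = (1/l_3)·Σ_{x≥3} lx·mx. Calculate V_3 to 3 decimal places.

lx·mx for x ≥ 3: 2.34, 1.22, 0.03 → sum = 3.59
V_3 = 3.59 / l_3 = 3.59 / 0.78 = 4.602564… → 4.603

4.603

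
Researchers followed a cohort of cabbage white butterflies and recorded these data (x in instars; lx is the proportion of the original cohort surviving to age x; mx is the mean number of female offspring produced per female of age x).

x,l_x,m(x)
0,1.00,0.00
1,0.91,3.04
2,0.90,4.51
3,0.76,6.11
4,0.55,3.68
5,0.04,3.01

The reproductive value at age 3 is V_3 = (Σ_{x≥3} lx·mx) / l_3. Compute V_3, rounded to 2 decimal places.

8.93

lx·mx for x ≥ 3: 4.6436, 2.024, 0.1204 → sum = 6.788
V_3 = 6.788 / l_3 = 6.788 / 0.76 = 8.931579… → 8.93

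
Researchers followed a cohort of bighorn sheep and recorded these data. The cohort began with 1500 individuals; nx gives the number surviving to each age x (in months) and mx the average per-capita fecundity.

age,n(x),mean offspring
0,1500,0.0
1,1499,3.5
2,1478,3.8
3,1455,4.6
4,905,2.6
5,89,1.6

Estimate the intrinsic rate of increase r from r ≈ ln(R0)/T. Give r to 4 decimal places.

lx = nx/n0 = nx/1500: 1, 0.99933…, 0.98533…, 0.97, 0.60333…, 0.05933…
R0 = Σ lx·mx = 0 + 3.49767… + 3.74427… + 4.462 + 1.56867… + 0.09493… = 13.367533…
Σ x·lx·mx = 31.121533…; T = 31.121533…/13.367533… = 2.32814…
r ≈ ln(R0)/T = ln(13.367533…)/2.32814… = 1.11369… → 1.1137

1.1137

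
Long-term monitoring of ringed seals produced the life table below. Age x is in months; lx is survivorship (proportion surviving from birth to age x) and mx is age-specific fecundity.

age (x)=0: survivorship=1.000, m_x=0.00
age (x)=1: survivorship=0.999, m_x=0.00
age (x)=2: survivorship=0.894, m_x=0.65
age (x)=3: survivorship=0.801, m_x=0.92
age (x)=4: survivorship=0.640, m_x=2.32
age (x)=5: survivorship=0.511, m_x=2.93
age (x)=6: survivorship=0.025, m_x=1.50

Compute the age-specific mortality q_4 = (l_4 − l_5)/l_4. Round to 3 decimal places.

q_4 = (l_4 − l_5) / l_4 = (0.64 − 0.511) / 0.64
     = 0.129 / 0.64 = 0.201563… → 0.202

0.202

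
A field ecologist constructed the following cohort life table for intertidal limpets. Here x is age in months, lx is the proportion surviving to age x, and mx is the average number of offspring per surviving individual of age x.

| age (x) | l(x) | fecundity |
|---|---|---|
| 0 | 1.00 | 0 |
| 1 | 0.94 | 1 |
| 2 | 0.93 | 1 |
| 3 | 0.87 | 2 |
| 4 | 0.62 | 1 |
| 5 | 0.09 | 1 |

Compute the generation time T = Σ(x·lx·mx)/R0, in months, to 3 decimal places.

lx·mx: 0, 0.94, 0.93, 1.74, 0.62, 0.09 → R0 = 4.32
x·lx·mx: 0, 0.94, 1.86, 5.22, 2.48, 0.45 → Σ = 10.95
T = 10.95 / 4.32 = 2.534722… → 2.535

2.535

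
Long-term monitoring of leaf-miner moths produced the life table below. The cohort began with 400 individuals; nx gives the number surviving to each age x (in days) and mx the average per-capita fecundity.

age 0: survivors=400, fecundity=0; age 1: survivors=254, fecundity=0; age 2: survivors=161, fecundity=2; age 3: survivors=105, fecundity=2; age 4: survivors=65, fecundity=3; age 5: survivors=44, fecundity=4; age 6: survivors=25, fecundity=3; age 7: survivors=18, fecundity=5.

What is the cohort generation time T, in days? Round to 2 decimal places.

lx = nx/n0 = nx/400: 1, 0.635, 0.4025, 0.2625, 0.1625, 0.11, 0.0625, 0.045
lx·mx: 0, 0, 0.805, 0.525, 0.4875, 0.44, 0.1875, 0.225 → R0 = 2.67
x·lx·mx: 0, 0, 1.61, 1.575, 1.95, 2.2, 1.125, 1.575 → Σ = 10.035
T = 10.035 / 2.67 = 3.758427… → 3.76

3.76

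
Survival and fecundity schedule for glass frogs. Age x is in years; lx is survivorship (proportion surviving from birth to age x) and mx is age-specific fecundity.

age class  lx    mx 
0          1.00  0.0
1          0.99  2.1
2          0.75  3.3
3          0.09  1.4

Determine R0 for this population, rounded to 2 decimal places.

lx·mx by age: 0, 2.079, 2.475, 0.126
R0 = Σ lx·mx = 4.68 → 4.68

4.68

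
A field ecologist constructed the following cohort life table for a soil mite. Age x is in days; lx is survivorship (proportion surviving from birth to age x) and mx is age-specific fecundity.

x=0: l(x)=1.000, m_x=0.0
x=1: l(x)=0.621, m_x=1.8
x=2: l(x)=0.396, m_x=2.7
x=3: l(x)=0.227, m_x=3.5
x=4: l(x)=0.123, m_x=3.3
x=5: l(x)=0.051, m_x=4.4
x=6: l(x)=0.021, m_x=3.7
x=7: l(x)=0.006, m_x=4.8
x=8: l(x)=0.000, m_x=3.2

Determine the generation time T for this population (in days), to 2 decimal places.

lx·mx: 0, 1.1178, 1.0692, 0.7945, 0.4059, 0.2244, 0.0777, 0.0288, 0 → R0 = 3.7183
x·lx·mx: 0, 1.1178, 2.1384, 2.3835, 1.6236, 1.122, 0.4662, 0.2016, 0 → Σ = 9.0531
T = 9.0531 / 3.7183 = 2.434742… → 2.43

2.43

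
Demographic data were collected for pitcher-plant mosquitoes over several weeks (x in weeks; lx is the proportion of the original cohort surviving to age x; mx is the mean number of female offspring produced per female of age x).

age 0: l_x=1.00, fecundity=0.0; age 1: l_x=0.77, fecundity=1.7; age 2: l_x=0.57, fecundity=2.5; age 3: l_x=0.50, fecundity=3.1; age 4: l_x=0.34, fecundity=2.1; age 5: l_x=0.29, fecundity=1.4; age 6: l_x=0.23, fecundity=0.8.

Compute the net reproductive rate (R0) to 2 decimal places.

lx·mx by age: 0, 1.309, 1.425, 1.55, 0.714, 0.406, 0.184
R0 = Σ lx·mx = 5.588 → 5.59

5.59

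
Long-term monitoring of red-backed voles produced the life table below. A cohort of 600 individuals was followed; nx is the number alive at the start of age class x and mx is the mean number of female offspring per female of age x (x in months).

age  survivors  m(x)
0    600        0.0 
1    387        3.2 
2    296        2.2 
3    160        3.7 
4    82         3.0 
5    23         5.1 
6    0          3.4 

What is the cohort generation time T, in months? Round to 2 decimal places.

lx = nx/n0 = nx/600: 1, 0.645, 0.49333…, 0.26667…, 0.13667…, 0.03833…, 0
lx·mx: 0, 2.064, 1.085333…, 0.986667…, 0.41…, 0.1955…, 0 → R0 = 4.7415…
x·lx·mx: 0, 2.064, 2.170667…, 2.96…, 1.64…, 0.9775…, 0 → Σ = 9.812167…
T = 9.812167… / 4.7415… = 2.069422… → 2.07

2.07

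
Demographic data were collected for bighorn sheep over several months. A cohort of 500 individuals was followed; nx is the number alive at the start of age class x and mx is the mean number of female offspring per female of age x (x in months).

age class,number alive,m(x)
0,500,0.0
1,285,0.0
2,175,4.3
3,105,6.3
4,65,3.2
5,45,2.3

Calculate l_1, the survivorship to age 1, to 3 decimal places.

0.570

l_1 = n_1/n_0 = 285/500 = 0.57 → 0.570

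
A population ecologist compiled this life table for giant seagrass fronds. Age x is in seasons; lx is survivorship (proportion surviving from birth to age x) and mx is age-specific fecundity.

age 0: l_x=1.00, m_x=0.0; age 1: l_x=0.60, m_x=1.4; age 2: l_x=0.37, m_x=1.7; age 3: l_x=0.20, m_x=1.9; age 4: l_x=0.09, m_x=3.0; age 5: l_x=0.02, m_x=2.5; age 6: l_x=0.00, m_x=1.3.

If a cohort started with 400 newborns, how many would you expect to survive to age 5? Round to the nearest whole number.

Expected survivors = N0 · l_5 = 400 × 0.02 = 8 → 8

8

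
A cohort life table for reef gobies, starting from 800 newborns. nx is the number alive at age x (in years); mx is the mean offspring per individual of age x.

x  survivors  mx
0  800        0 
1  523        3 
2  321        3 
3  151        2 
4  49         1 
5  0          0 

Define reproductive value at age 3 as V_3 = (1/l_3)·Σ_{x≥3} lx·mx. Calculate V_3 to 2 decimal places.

2.32

lx = nx/n0 = nx/800: 1, 0.65375, 0.40125, 0.18875, 0.06125, 0
lx·mx for x ≥ 3: 0.3775, 0.06125, 0 → sum = 0.43875
V_3 = 0.43875 / l_3 = 0.43875 / 0.18875 = 2.324503… → 2.32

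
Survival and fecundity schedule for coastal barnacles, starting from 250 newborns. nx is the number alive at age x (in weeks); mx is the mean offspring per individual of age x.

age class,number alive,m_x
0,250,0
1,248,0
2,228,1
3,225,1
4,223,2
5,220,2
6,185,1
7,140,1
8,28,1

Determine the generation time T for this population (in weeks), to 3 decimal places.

4.391

lx = nx/n0 = nx/250: 1, 0.992, 0.912, 0.9, 0.892, 0.88, 0.74, 0.56, 0.112
lx·mx: 0, 0, 0.912, 0.9, 1.784, 1.76, 0.74, 0.56, 0.112 → R0 = 6.768
x·lx·mx: 0, 0, 1.824, 2.7, 7.136, 8.8, 4.44, 3.92, 0.896 → Σ = 29.716
T = 29.716 / 6.768 = 4.390662… → 4.391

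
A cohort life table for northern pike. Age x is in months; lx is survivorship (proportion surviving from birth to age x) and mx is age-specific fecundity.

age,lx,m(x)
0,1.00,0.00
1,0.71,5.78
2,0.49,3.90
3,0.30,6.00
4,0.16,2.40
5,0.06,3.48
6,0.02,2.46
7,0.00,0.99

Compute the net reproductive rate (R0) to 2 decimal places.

lx·mx by age: 0, 4.1038, 1.911, 1.8, 0.384, 0.2088, 0.0492, 0
R0 = Σ lx·mx = 8.4568 → 8.46

8.46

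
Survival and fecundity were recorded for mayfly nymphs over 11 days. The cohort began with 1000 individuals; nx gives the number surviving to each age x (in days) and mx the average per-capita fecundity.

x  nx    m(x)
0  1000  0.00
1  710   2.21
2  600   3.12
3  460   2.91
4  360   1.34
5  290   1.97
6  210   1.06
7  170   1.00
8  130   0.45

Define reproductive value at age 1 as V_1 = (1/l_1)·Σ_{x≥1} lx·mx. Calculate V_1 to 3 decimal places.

8.851

lx = nx/n0 = nx/1000: 1, 0.71, 0.6, 0.46, 0.36, 0.29, 0.21, 0.17, 0.13
lx·mx for x ≥ 1: 1.5691, 1.872, 1.3386, 0.4824, 0.5713, 0.2226, 0.17, 0.0585 → sum = 6.2845
V_1 = 6.2845 / l_1 = 6.2845 / 0.71 = 8.851408… → 8.851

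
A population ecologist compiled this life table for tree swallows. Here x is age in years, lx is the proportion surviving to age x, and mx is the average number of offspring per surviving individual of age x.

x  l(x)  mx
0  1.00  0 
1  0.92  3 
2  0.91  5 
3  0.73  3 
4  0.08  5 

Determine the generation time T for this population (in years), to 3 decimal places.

lx·mx: 0, 2.76, 4.55, 2.19, 0.4 → R0 = 9.9
x·lx·mx: 0, 2.76, 9.1, 6.57, 1.6 → Σ = 20.03
T = 20.03 / 9.9 = 2.023232… → 2.023

2.023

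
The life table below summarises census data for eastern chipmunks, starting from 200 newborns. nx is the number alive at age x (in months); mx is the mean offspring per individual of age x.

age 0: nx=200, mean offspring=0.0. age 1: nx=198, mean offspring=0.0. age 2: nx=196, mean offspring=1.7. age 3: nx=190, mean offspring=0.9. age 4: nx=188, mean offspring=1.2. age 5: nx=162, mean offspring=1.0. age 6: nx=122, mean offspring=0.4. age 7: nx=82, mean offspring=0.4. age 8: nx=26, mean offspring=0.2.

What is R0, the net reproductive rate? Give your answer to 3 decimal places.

4.893

lx = nx/n0 = nx/200: 1, 0.99, 0.98, 0.95, 0.94, 0.81, 0.61, 0.41, 0.13
lx·mx by age: 0, 0, 1.666, 0.855, 1.128, 0.81, 0.244, 0.164, 0.026
R0 = Σ lx·mx = 4.893 → 4.893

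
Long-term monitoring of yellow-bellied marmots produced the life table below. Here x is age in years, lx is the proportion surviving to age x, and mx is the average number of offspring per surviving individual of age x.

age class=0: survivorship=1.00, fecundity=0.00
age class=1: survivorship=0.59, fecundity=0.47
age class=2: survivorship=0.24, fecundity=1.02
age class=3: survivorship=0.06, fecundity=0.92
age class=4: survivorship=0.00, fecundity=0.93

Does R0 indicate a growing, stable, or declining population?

declining

R0 = Σ lx·mx = 0 + 0.2773 + 0.2448 + 0.0552 + 0 = 0.5773
R0 < 1, so the population is declining.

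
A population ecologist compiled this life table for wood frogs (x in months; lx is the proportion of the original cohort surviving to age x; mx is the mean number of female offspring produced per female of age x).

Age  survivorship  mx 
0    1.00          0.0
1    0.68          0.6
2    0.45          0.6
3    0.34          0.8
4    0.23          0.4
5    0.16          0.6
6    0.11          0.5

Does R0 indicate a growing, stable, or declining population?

growing

R0 = Σ lx·mx = 0 + 0.408 + 0.27 + 0.272 + 0.092 + 0.096 + 0.055 = 1.193
R0 > 1, so the population is growing.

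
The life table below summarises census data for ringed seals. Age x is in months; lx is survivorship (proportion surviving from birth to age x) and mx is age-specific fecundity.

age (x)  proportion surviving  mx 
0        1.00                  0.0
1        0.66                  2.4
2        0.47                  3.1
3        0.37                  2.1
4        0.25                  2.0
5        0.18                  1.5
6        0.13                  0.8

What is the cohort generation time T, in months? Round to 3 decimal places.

lx·mx: 0, 1.584, 1.457, 0.777, 0.5, 0.27, 0.104 → R0 = 4.692
x·lx·mx: 0, 1.584, 2.914, 2.331, 2, 1.35, 0.624 → Σ = 10.803
T = 10.803 / 4.692 = 2.30243… → 2.302

2.302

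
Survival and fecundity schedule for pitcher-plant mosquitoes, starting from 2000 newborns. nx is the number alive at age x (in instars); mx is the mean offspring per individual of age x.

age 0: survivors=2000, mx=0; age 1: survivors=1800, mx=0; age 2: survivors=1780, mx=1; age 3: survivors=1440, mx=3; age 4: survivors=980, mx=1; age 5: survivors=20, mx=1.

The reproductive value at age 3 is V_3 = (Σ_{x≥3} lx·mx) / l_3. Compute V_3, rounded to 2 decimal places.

3.69

lx = nx/n0 = nx/2000: 1, 0.9, 0.89, 0.72, 0.49, 0.01
lx·mx for x ≥ 3: 2.16, 0.49, 0.01 → sum = 2.66
V_3 = 2.66 / l_3 = 2.66 / 0.72 = 3.694444… → 3.69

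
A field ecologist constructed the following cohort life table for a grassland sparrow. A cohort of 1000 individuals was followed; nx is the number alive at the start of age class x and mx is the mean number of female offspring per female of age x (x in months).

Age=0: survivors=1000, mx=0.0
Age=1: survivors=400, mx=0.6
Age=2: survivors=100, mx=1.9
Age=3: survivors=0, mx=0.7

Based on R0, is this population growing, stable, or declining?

declining

lx = nx/n0 = nx/1000: 1, 0.4, 0.1, 0
R0 = Σ lx·mx = 0 + 0.24 + 0.19 + 0 = 0.43
R0 < 1, so the population is declining.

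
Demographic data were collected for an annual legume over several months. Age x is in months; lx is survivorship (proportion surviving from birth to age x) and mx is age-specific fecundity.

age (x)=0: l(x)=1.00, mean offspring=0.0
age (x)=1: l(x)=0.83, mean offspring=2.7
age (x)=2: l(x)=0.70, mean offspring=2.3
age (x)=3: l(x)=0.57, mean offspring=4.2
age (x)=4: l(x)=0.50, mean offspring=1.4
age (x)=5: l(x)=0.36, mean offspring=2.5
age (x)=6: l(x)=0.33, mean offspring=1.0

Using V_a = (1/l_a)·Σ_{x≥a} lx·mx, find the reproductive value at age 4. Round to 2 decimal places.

3.86

lx·mx for x ≥ 4: 0.7, 0.9, 0.33 → sum = 1.93
V_4 = 1.93 / l_4 = 1.93 / 0.5 = 3.86 → 3.86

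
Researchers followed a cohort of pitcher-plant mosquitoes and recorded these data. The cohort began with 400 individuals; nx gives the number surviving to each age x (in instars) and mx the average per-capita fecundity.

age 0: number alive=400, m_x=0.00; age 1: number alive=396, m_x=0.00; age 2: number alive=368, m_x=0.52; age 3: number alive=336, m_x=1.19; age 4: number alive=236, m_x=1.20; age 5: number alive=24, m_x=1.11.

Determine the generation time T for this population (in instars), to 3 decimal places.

3.161

lx = nx/n0 = nx/400: 1, 0.99, 0.92, 0.84, 0.59, 0.06
lx·mx: 0, 0, 0.4784, 0.9996, 0.708, 0.0666 → R0 = 2.2526
x·lx·mx: 0, 0, 0.9568, 2.9988, 2.832, 0.333 → Σ = 7.1206
T = 7.1206 / 2.2526 = 3.161058… → 3.161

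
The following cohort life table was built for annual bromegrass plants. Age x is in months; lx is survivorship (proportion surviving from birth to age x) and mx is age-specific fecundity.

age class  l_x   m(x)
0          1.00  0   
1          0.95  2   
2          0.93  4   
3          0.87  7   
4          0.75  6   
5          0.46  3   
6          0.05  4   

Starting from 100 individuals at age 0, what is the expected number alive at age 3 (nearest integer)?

87

Expected survivors = N0 · l_3 = 100 × 0.87 = 87 → 87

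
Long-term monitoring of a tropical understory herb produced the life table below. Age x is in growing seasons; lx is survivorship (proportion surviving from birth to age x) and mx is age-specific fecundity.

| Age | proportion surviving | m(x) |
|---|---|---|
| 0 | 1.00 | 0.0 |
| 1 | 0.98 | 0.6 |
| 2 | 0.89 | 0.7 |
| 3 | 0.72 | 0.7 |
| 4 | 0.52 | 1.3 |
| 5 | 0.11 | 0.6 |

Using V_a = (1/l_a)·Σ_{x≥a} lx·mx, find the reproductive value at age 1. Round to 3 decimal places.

lx·mx for x ≥ 1: 0.588, 0.623, 0.504, 0.676, 0.066 → sum = 2.457
V_1 = 2.457 / l_1 = 2.457 / 0.98 = 2.507143… → 2.507

2.507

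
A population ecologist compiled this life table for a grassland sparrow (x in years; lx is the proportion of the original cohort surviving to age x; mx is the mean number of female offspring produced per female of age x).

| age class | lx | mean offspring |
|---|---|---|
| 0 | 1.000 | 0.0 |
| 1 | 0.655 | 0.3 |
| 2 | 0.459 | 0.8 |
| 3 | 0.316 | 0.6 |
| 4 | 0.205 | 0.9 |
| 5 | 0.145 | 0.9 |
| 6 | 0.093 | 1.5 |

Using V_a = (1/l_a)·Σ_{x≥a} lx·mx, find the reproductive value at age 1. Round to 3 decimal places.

lx·mx for x ≥ 1: 0.1965, 0.3672, 0.1896, 0.1845, 0.1305, 0.1395 → sum = 1.2078
V_1 = 1.2078 / l_1 = 1.2078 / 0.655 = 1.843969… → 1.844

1.844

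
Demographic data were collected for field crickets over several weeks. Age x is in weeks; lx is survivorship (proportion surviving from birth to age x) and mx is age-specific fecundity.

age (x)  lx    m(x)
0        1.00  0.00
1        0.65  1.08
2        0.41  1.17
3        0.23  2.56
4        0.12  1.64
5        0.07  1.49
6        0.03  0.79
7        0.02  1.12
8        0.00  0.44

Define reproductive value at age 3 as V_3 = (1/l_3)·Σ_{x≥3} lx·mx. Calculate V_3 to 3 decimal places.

lx·mx for x ≥ 3: 0.5888, 0.1968, 0.1043, 0.0237, 0.0224, 0 → sum = 0.936
V_3 = 0.936 / l_3 = 0.936 / 0.23 = 4.069565… → 4.070

4.070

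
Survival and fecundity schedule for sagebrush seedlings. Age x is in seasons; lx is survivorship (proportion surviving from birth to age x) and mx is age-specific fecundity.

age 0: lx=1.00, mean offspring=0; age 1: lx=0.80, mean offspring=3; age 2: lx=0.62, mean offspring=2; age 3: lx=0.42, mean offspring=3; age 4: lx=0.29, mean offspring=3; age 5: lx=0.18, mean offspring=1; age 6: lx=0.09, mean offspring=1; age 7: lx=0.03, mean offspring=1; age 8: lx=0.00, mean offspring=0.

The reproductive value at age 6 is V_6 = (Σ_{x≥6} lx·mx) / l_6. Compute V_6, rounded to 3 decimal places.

lx·mx for x ≥ 6: 0.09, 0.03, 0 → sum = 0.12
V_6 = 0.12 / l_6 = 0.12 / 0.09 = 1.333333… → 1.333

1.333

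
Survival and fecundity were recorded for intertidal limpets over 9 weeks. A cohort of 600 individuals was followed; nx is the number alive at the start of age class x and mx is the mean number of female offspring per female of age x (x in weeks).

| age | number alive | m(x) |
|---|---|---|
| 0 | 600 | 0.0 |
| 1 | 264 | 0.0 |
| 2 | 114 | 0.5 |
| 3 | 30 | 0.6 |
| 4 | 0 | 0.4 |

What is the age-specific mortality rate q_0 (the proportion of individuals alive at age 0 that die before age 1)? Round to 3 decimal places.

0.560

lx = nx/n0 = nx/600: 1, 0.44, 0.19, 0.05, 0
q_0 = (l_0 − l_1) / l_0 = (1 − 0.44) / 1
     = 0.56 / 1 = 0.56 → 0.560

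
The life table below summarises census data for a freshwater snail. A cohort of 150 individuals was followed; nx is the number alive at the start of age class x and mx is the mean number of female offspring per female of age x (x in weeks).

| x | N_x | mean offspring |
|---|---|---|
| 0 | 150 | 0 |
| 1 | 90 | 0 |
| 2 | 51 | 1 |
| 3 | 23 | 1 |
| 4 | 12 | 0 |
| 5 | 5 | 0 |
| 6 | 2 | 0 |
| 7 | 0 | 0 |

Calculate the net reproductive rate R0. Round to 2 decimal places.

0.49

lx = nx/n0 = nx/150: 1, 0.6, 0.34, 0.15333…, 0.08, 0.03333…, 0.01333…, 0
lx·mx by age: 0, 0, 0.34, 0.153333…, 0, 0, 0, 0
R0 = Σ lx·mx = 0.493333… → 0.49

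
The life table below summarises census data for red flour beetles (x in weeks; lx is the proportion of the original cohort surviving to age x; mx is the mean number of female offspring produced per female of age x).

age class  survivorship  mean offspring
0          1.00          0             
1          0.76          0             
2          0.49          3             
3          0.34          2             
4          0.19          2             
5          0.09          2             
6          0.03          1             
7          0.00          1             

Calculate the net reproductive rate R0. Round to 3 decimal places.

lx·mx by age: 0, 0, 1.47, 0.68, 0.38, 0.18, 0.03, 0
R0 = Σ lx·mx = 2.74 → 2.740

2.740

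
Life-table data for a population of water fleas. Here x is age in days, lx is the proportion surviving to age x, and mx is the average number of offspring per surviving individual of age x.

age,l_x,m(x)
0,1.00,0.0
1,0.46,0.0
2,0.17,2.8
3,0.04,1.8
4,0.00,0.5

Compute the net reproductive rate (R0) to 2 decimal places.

0.55

lx·mx by age: 0, 0, 0.476, 0.072, 0
R0 = Σ lx·mx = 0.548 → 0.55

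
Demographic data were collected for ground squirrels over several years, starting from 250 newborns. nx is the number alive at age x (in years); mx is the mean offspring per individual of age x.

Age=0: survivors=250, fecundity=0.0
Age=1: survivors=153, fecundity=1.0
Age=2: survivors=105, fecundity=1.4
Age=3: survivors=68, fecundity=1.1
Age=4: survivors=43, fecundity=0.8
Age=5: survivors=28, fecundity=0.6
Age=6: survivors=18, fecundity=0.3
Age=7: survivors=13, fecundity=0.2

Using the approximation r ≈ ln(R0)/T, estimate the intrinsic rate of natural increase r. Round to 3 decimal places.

lx = nx/n0 = nx/250: 1, 0.612, 0.42, 0.272, 0.172, 0.112, 0.072, 0.052
R0 = Σ lx·mx = 0 + 0.612 + 0.588 + 0.2992 + 0.1376 + 0.0672 + 0.0216 + 0.0104 = 1.736
Σ x·lx·mx = 3.7744; T = 3.7744/1.736 = 2.17419…
r ≈ ln(R0)/T = ln(1.736)/2.17419… = 0.2537… → 0.254

0.254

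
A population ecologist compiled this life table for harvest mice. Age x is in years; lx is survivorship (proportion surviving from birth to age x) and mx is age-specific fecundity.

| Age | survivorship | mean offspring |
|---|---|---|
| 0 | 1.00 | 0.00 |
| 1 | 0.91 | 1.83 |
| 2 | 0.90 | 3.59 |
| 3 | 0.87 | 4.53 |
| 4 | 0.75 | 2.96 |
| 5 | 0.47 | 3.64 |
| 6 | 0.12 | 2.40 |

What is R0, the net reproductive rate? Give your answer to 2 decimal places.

13.06

lx·mx by age: 0, 1.6653, 3.231, 3.9411, 2.22, 1.7108, 0.288
R0 = Σ lx·mx = 13.0562 → 13.06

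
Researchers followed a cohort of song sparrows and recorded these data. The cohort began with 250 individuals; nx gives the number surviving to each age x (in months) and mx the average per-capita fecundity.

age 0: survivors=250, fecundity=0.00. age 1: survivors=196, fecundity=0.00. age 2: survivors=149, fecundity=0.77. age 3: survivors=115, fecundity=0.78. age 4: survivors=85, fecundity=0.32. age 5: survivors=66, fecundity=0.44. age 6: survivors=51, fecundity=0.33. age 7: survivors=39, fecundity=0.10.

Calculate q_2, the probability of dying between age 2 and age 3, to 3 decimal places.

lx = nx/n0 = nx/250: 1, 0.784, 0.596, 0.46, 0.34, 0.264, 0.204, 0.156
q_2 = (l_2 − l_3) / l_2 = (0.596 − 0.46) / 0.596
     = 0.136 / 0.596 = 0.228188… → 0.228

0.228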